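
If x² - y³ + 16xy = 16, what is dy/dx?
Take d/dx of both sides. Since y is implicitly a function of x, the chain rule attaches a y' = dy/dx factor whenever we differentiate through y.

Set F(x, y) = (left side) − (right side), so the curve is F = 0. Differentiating each term of F:
  d/dx[x^2] = 2x
  d/dx[16xy] = 16x·y' + 16y
  d/dx[-y^3] = -3y^2·y'
  d/dx[-16] = 0

Collecting, the y'-free part is the partial derivative in x and the y' coefficient is the partial derivative in y:
  ∂F/∂x = 2x + 16y
  ∂F/∂y = 16x - 3y^2

so d/dx[F(x, y(x))] = ∂F/∂x + (∂F/∂y)·y' = 0. Rearranging,
  dy/dx = -(∂F/∂x)/(∂F/∂y) = -(2x + 16y)/(16x - 3y^2) = 2(-x - 8y)/(16x - 3y^2)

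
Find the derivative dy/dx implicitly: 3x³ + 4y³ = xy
Apply d/dx to both sides, remembering that y depends on x. Each occurrence of y therefore brings in a y' = dy/dx via the chain rule.

With F(x, y) equal to the left-hand side minus the right, differentiate F term by term:
  d/dx[3x^3] = 9x^2
  d/dx[-xy] = -x·y' - y
  d/dx[4y^3] = 12y^2·y'
Adding these up, d/dx[F] = 0 becomes
  (9x^2 - y) + (-x + 12y^2)·y' = 0,
so isolating y',
  dy/dx = -(9x^2 - y)/(-x + 12y^2) = (9x^2 - y)/(x - 12y^2)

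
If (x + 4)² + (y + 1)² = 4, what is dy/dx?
Apply d/dx to both sides, remembering that y depends on x. Each occurrence of y therefore brings in a y' = dy/dx via the chain rule.

With F(x, y) equal to the left-hand side minus the right, differentiate F term by term:
  d/dx[(x + 4)^2] = 2x + 8
  d/dx[(y + 1)^2] = 2·y'(y + 1)
  d/dx[-4] = 0
Adding these up, d/dx[F] = 0 becomes
  (2x + 8) + (2y + 2)·y' = 0,
so isolating y',
  dy/dx = -(2x + 8)/(2y + 2) = (-x - 4)/(y + 1)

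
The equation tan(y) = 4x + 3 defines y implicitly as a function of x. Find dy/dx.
Differentiate both sides with respect to x, treating y as y(x). By the chain rule, any term containing y contributes a factor of y' = dy/dx when we differentiate it.

Move every term to one side and write the relation as F(x, y) = 0. Term by term,
  d/dx[-4x] = -4
  d/dx[tan(y)] = y'(tan(y)^2 + 1)
  d/dx[-3] = 0

The pieces without y' make up ∂F/∂x and the coefficient of y' is ∂F/∂y:
  ∂F/∂x = -4,
  ∂F/∂y = tan(y)^2 + 1.

Since d/dx[F] = ∂F/∂x + (∂F/∂y)·y' = 0, solve for y':
  (∂F/∂y)·y' = -∂F/∂x
  dy/dx = -(∂F/∂x)/(∂F/∂y) = -(-4)/(tan(y)^2 + 1) = 4cos(y)^2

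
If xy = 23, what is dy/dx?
Differentiate the relation implicitly: treat y = y(x) and apply the chain rule, so every y-derivative picks up a y' = dy/dx factor.

With everything moved to the left-hand side, differentiate term by term:
  d/dx[xy] = x·y' + y
  d/dx[-23] = 0

Separating the contributions that come from x directly and those that come through y:
  without y':      y
  multiplying y':  x

so (y) + (x)·y' = 0, and therefore
  dy/dx = -(y)/(x) = -y/x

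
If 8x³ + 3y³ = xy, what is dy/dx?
Differentiate the relation implicitly: treat y = y(x) and apply the chain rule, so every y-derivative picks up a y' = dy/dx factor.

With everything moved to the left-hand side, differentiate term by term:
  d/dx[8x^3] = 24x^2
  d/dx[-xy] = -x·y' - y
  d/dx[3y^3] = 9y^2·y'

Separating the contributions that come from x directly and those that come through y:
  without y':      24x^2 - y
  multiplying y':  -x + 9y^2

so (24x^2 - y) + (-x + 9y^2)·y' = 0, and therefore
  dy/dx = -(24x^2 - y)/(-x + 9y^2) = (24x^2 - y)/(x - 9y^2)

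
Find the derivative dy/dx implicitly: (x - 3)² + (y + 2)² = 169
Differentiate both sides with respect to x, treating y as y(x). By the chain rule, any term containing y contributes a factor of y' = dy/dx when we differentiate it.

Move every term to one side and write the relation as F(x, y) = 0. Term by term,
  d/dx[(x - 3)^2] = 2x - 6
  d/dx[(y + 2)^2] = 2·y'(y + 2)
  d/dx[-169] = 0

The pieces without y' make up ∂F/∂x and the coefficient of y' is ∂F/∂y:
  ∂F/∂x = 2x - 6,
  ∂F/∂y = 2y + 4.

Since d/dx[F] = ∂F/∂x + (∂F/∂y)·y' = 0, solve for y':
  (∂F/∂y)·y' = -∂F/∂x
  dy/dx = -(∂F/∂x)/(∂F/∂y) = -(2x - 6)/(2y + 4) = (3 - x)/(y + 2)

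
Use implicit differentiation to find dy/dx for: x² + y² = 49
Differentiate the relation implicitly: treat y = y(x) and apply the chain rule, so every y-derivative picks up a y' = dy/dx factor.

With everything moved to the left-hand side, differentiate term by term:
  d/dx[x^2] = 2x
  d/dx[y^2] = 2y·y'
  d/dx[-49] = 0

Separating the contributions that come from x directly and those that come through y:
  without y':      2x
  multiplying y':  2y

so (2x) + (2y)·y' = 0, and therefore
  dy/dx = -(2x)/(2y) = -x/y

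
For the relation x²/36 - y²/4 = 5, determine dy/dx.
Differentiate both sides with respect to x, treating y as y(x). By the chain rule, any term containing y contributes a factor of y' = dy/dx when we differentiate it.

Move every term to one side and write the relation as F(x, y) = 0. Term by term,
  d/dx[x^2/36] = x/18
  d/dx[-y^2/4] = -y·y'/2
  d/dx[-5] = 0

The pieces without y' make up ∂F/∂x and the coefficient of y' is ∂F/∂y:
  ∂F/∂x = x/18,
  ∂F/∂y = -y/2.

Since d/dx[F] = ∂F/∂x + (∂F/∂y)·y' = 0, solve for y':
  (∂F/∂y)·y' = -∂F/∂x
  dy/dx = -(∂F/∂x)/(∂F/∂y) = -(x/18)/(-y/2) = x/(9y)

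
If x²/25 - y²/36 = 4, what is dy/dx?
Differentiate the relation implicitly: treat y = y(x) and apply the chain rule, so every y-derivative picks up a y' = dy/dx factor.

With everything moved to the left-hand side, differentiate term by term:
  d/dx[x^2/25] = 2x/25
  d/dx[-y^2/36] = -y·y'/18
  d/dx[-4] = 0

Separating the contributions that come from x directly and those that come through y:
  without y':      2x/25
  multiplying y':  -y/18

so (2x/25) + (-y/18)·y' = 0, and therefore
  dy/dx = -(2x/25)/(-y/18) = 36x/(25y)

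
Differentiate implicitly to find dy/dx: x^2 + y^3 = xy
Apply d/dx to both sides, remembering that y depends on x. Each occurrence of y therefore brings in a y' = dy/dx via the chain rule.

With F(x, y) equal to the left-hand side minus the right, differentiate F term by term:
  d/dx[x^2] = 2x
  d/dx[-xy] = -x·y' - y
  d/dx[y^3] = 3y^2·y'
Adding these up, d/dx[F] = 0 becomes
  (2x - y) + (-x + 3y^2)·y' = 0,
so isolating y',
  dy/dx = -(2x - y)/(-x + 3y^2) = (2x - y)/(x - 3y^2)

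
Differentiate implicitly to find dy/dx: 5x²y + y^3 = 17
Take d/dx of both sides. Since y is implicitly a function of x, the chain rule attaches a y' = dy/dx factor whenever we differentiate through y.

Set F(x, y) = (left side) − (right side), so the curve is F = 0. Differentiating each term of F:
  d/dx[5x^2y] = 5x^2·y' + 10xy
  d/dx[y^3] = 3y^2·y'
  d/dx[-17] = 0

Collecting, the y'-free part is the partial derivative in x and the y' coefficient is the partial derivative in y:
  ∂F/∂x = 10xy
  ∂F/∂y = 5x^2 + 3y^2

so d/dx[F(x, y(x))] = ∂F/∂x + (∂F/∂y)·y' = 0. Rearranging,
  dy/dx = -(∂F/∂x)/(∂F/∂y) = -(10xy)/(5x^2 + 3y^2) = -10xy/(5x^2 + 3y^2)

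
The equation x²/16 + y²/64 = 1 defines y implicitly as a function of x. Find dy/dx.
Differentiate the relation implicitly: treat y = y(x) and apply the chain rule, so every y-derivative picks up a y' = dy/dx factor.

With everything moved to the left-hand side, differentiate term by term:
  d/dx[x^2/16] = x/8
  d/dx[y^2/64] = y·y'/32
  d/dx[-1] = 0

Separating the contributions that come from x directly and those that come through y:
  without y':      x/8
  multiplying y':  y/32

so (x/8) + (y/32)·y' = 0, and therefore
  dy/dx = -(x/8)/(y/32) = -4x/y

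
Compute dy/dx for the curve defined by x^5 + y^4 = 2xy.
Differentiate the relation implicitly: treat y = y(x) and apply the chain rule, so every y-derivative picks up a y' = dy/dx factor.

With everything moved to the left-hand side, differentiate term by term:
  d/dx[x^5] = 5x^4
  d/dx[-2xy] = -2x·y' - 2y
  d/dx[y^4] = 4y^3·y'

Separating the contributions that come from x directly and those that come through y:
  without y':      5x^4 - 2y
  multiplying y':  -2x + 4y^3

so (5x^4 - 2y) + (-2x + 4y^3)·y' = 0, and therefore
  dy/dx = -(5x^4 - 2y)/(-2x + 4y^3) = (5x^4/2 - y)/(x - 2y^3)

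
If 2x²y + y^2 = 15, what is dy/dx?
Differentiate the relation implicitly: treat y = y(x) and apply the chain rule, so every y-derivative picks up a y' = dy/dx factor.

With everything moved to the left-hand side, differentiate term by term:
  d/dx[2x^2y] = 2x^2·y' + 4xy
  d/dx[y^2] = 2y·y'
  d/dx[-15] = 0

Separating the contributions that come from x directly and those that come through y:
  without y':      4xy
  multiplying y':  2x^2 + 2y

so (4xy) + (2x^2 + 2y)·y' = 0, and therefore
  dy/dx = -(4xy)/(2x^2 + 2y) = -2xy/(x^2 + y)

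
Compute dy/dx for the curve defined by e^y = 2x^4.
Differentiate both sides with respect to x, treating y as y(x). By the chain rule, any term containing y contributes a factor of y' = dy/dx when we differentiate it.

Move every term to one side and write the relation as F(x, y) = 0. Term by term,
  d/dx[-2x^4] = -8x^3
  d/dx[e^(y)] = y'·e^(y)

The pieces without y' make up ∂F/∂x and the coefficient of y' is ∂F/∂y:
  ∂F/∂x = -8x^3,
  ∂F/∂y = e^(y).

Since d/dx[F] = ∂F/∂x + (∂F/∂y)·y' = 0, solve for y':
  (∂F/∂y)·y' = -∂F/∂x
  dy/dx = -(∂F/∂x)/(∂F/∂y) = -(-8x^3)/(e^(y)) = 8x^3e^(-y)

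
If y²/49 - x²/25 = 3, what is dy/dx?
Differentiate both sides with respect to x, treating y as y(x). By the chain rule, any term containing y contributes a factor of y' = dy/dx when we differentiate it.

Move every term to one side and write the relation as F(x, y) = 0. Term by term,
  d/dx[-x^2/25] = -2x/25
  d/dx[y^2/49] = 2y·y'/49
  d/dx[-3] = 0

The pieces without y' make up ∂F/∂x and the coefficient of y' is ∂F/∂y:
  ∂F/∂x = -2x/25,
  ∂F/∂y = 2y/49.

Since d/dx[F] = ∂F/∂x + (∂F/∂y)·y' = 0, solve for y':
  (∂F/∂y)·y' = -∂F/∂x
  dy/dx = -(∂F/∂x)/(∂F/∂y) = -(-2x/25)/(2y/49) = 49x/(25y)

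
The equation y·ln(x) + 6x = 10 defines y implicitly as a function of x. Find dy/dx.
Take d/dx of both sides. Since y is implicitly a function of x, the chain rule attaches a y' = dy/dx factor whenever we differentiate through y.

Set F(x, y) = (left side) − (right side), so the curve is F = 0. Differentiating each term of F:
  d/dx[6x] = 6
  d/dx[y·ln(x)] = y'·ln(x) + y/x
  d/dx[-10] = 0

Collecting, the y'-free part is the partial derivative in x and the y' coefficient is the partial derivative in y:
  ∂F/∂x = 6 + y/x
  ∂F/∂y = ln(x)

so d/dx[F(x, y(x))] = ∂F/∂x + (∂F/∂y)·y' = 0. Rearranging,
  dy/dx = -(∂F/∂x)/(∂F/∂y) = -(6 + y/x)/(ln(x))
        = -((6x + y)/x)/(ln(x)) = (-6x - y)/(x·ln(x))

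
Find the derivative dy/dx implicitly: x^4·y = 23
Differentiate both sides with respect to x, treating y as y(x). By the chain rule, any term containing y contributes a factor of y' = dy/dx when we differentiate it.

Move every term to one side and write the relation as F(x, y) = 0. Term by term,
  d/dx[x^4y] = x^4·y' + 4x^3y
  d/dx[-23] = 0

The pieces without y' make up ∂F/∂x and the coefficient of y' is ∂F/∂y:
  ∂F/∂x = 4x^3y,
  ∂F/∂y = x^4.

Since d/dx[F] = ∂F/∂x + (∂F/∂y)·y' = 0, solve for y':
  (∂F/∂y)·y' = -∂F/∂x
  dy/dx = -(∂F/∂x)/(∂F/∂y) = -(4x^3y)/(x^4) = -4y/x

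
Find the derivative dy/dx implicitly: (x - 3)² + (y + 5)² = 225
Differentiate both sides with respect to x, treating y as y(x). By the chain rule, any term containing y contributes a factor of y' = dy/dx when we differentiate it.

Move every term to one side and write the relation as F(x, y) = 0. Term by term,
  d/dx[(x - 3)^2] = 2x - 6
  d/dx[(y + 5)^2] = 2·y'(y + 5)
  d/dx[-225] = 0

The pieces without y' make up ∂F/∂x and the coefficient of y' is ∂F/∂y:
  ∂F/∂x = 2x - 6,
  ∂F/∂y = 2y + 10.

Since d/dx[F] = ∂F/∂x + (∂F/∂y)·y' = 0, solve for y':
  (∂F/∂y)·y' = -∂F/∂x
  dy/dx = -(∂F/∂x)/(∂F/∂y) = -(2x - 6)/(2y + 10) = (3 - x)/(y + 5)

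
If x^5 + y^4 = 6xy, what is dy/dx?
Take d/dx of both sides. Since y is implicitly a function of x, the chain rule attaches a y' = dy/dx factor whenever we differentiate through y.

Set F(x, y) = (left side) − (right side), so the curve is F = 0. Differentiating each term of F:
  d/dx[x^5] = 5x^4
  d/dx[-6xy] = -6x·y' - 6y
  d/dx[y^4] = 4y^3·y'

Collecting, the y'-free part is the partial derivative in x and the y' coefficient is the partial derivative in y:
  ∂F/∂x = 5x^4 - 6y
  ∂F/∂y = -6x + 4y^3

so d/dx[F(x, y(x))] = ∂F/∂x + (∂F/∂y)·y' = 0. Rearranging,
  dy/dx = -(∂F/∂x)/(∂F/∂y) = -(5x^4 - 6y)/(-6x + 4y^3) = (5x^4 - 6y)/(2(3x - 2y^3))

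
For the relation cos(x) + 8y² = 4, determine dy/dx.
Take d/dx of both sides. Since y is implicitly a function of x, the chain rule attaches a y' = dy/dx factor whenever we differentiate through y.

Set F(x, y) = (left side) − (right side), so the curve is F = 0. Differentiating each term of F:
  d/dx[8y^2] = 16y·y'
  d/dx[cos(x)] = -sin(x)
  d/dx[-4] = 0

Collecting, the y'-free part is the partial derivative in x and the y' coefficient is the partial derivative in y:
  ∂F/∂x = -sin(x)
  ∂F/∂y = 16y

so d/dx[F(x, y(x))] = ∂F/∂x + (∂F/∂y)·y' = 0. Rearranging,
  dy/dx = -(∂F/∂x)/(∂F/∂y) = -(-sin(x))/(16y) = sin(x)/(16y)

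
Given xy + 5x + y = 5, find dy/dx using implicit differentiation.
Differentiate both sides with respect to x, treating y as y(x). By the chain rule, any term containing y contributes a factor of y' = dy/dx when we differentiate it.

Move every term to one side and write the relation as F(x, y) = 0. Term by term,
  d/dx[xy] = x·y' + y
  d/dx[5x] = 5
  d/dx[y] = y'
  d/dx[-5] = 0

The pieces without y' make up ∂F/∂x and the coefficient of y' is ∂F/∂y:
  ∂F/∂x = y + 5,
  ∂F/∂y = x + 1.

Since d/dx[F] = ∂F/∂x + (∂F/∂y)·y' = 0, solve for y':
  (∂F/∂y)·y' = -∂F/∂x
  dy/dx = -(∂F/∂x)/(∂F/∂y) = -(y + 5)/(x + 1) = (-y - 5)/(x + 1)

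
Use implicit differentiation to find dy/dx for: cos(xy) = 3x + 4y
Take d/dx of both sides. Since y is implicitly a function of x, the chain rule attaches a y' = dy/dx factor whenever we differentiate through y.

Set F(x, y) = (left side) − (right side), so the curve is F = 0. Differentiating each term of F:
  d/dx[-3x] = -3
  d/dx[-4y] = -4·y'
  d/dx[cos(xy)] = -(x·y' + y)·sin(xy)

Collecting, the y'-free part is the partial derivative in x and the y' coefficient is the partial derivative in y:
  ∂F/∂x = -y·sin(xy) - 3
  ∂F/∂y = -x·sin(xy) - 4

so d/dx[F(x, y(x))] = ∂F/∂x + (∂F/∂y)·y' = 0. Rearranging,
  dy/dx = -(∂F/∂x)/(∂F/∂y) = -(-y·sin(xy) - 3)/(-x·sin(xy) - 4) = -(y·sin(xy) + 3)/(x·sin(xy) + 4)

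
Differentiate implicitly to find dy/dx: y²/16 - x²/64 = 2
Take d/dx of both sides. Since y is implicitly a function of x, the chain rule attaches a y' = dy/dx factor whenever we differentiate through y.

Set F(x, y) = (left side) − (right side), so the curve is F = 0. Differentiating each term of F:
  d/dx[-x^2/64] = -x/32
  d/dx[y^2/16] = y·y'/8
  d/dx[-2] = 0

Collecting, the y'-free part is the partial derivative in x and the y' coefficient is the partial derivative in y:
  ∂F/∂x = -x/32
  ∂F/∂y = y/8

so d/dx[F(x, y(x))] = ∂F/∂x + (∂F/∂y)·y' = 0. Rearranging,
  dy/dx = -(∂F/∂x)/(∂F/∂y) = -(-x/32)/(y/8) = x/(4y)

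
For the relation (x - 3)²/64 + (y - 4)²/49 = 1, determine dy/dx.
Apply d/dx to both sides, remembering that y depends on x. Each occurrence of y therefore brings in a y' = dy/dx via the chain rule.

With F(x, y) equal to the left-hand side minus the right, differentiate F term by term:
  d/dx[(x - 3)^2/64] = x/32 - 3/32
  d/dx[(y - 4)^2/49] = 2·y'(y - 4)/49
  d/dx[-1] = 0
Adding these up, d/dx[F] = 0 becomes
  (x/32 - 3/32) + (2y/49 - 8/49)·y' = 0,
so isolating y',
  dy/dx = -(x/32 - 3/32)/(2y/49 - 8/49)
        = -((x - 3)/32)/(2(y - 4)/49) = 49(3 - x)/(64(y - 4))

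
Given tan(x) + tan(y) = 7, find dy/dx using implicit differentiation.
Differentiate the relation implicitly: treat y = y(x) and apply the chain rule, so every y-derivative picks up a y' = dy/dx factor.

With everything moved to the left-hand side, differentiate term by term:
  d/dx[tan(x)] = tan(x)^2 + 1
  d/dx[tan(y)] = y'(tan(y)^2 + 1)
  d/dx[-7] = 0

Separating the contributions that come from x directly and those that come through y:
  without y':      tan(x)^2 + 1
  multiplying y':  tan(y)^2 + 1

so (tan(x)^2 + 1) + (tan(y)^2 + 1)·y' = 0, and therefore
  dy/dx = -(tan(x)^2 + 1)/(tan(y)^2 + 1) = -cos(y)^2/cos(x)^2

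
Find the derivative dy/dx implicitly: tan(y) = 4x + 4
Differentiate both sides with respect to x, treating y as y(x). By the chain rule, any term containing y contributes a factor of y' = dy/dx when we differentiate it.

Move every term to one side and write the relation as F(x, y) = 0. Term by term,
  d/dx[-4x] = -4
  d/dx[tan(y)] = y'(tan(y)^2 + 1)
  d/dx[-4] = 0

The pieces without y' make up ∂F/∂x and the coefficient of y' is ∂F/∂y:
  ∂F/∂x = -4,
  ∂F/∂y = tan(y)^2 + 1.

Since d/dx[F] = ∂F/∂x + (∂F/∂y)·y' = 0, solve for y':
  (∂F/∂y)·y' = -∂F/∂x
  dy/dx = -(∂F/∂x)/(∂F/∂y) = -(-4)/(tan(y)^2 + 1) = 4cos(y)^2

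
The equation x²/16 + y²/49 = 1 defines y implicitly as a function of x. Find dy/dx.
Apply d/dx to both sides, remembering that y depends on x. Each occurrence of y therefore brings in a y' = dy/dx via the chain rule.

With F(x, y) equal to the left-hand side minus the right, differentiate F term by term:
  d/dx[x^2/16] = x/8
  d/dx[y^2/49] = 2y·y'/49
  d/dx[-1] = 0
Adding these up, d/dx[F] = 0 becomes
  (x/8) + (2y/49)·y' = 0,
so isolating y',
  dy/dx = -(x/8)/(2y/49) = -49x/(16y)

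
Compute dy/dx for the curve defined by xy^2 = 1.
Apply d/dx to both sides, remembering that y depends on x. Each occurrence of y therefore brings in a y' = dy/dx via the chain rule.

With F(x, y) equal to the left-hand side minus the right, differentiate F term by term:
  d/dx[xy^2] = 2xy·y' + y^2
  d/dx[-1] = 0
Adding these up, d/dx[F] = 0 becomes
  (y^2) + (2xy)·y' = 0,
so isolating y',
  dy/dx = -(y^2)/(2xy) = -y/(2x)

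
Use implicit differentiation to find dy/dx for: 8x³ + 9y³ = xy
Differentiate both sides with respect to x, treating y as y(x). By the chain rule, any term containing y contributes a factor of y' = dy/dx when we differentiate it.

Move every term to one side and write the relation as F(x, y) = 0. Term by term,
  d/dx[8x^3] = 24x^2
  d/dx[-xy] = -x·y' - y
  d/dx[9y^3] = 27y^2·y'

The pieces without y' make up ∂F/∂x and the coefficient of y' is ∂F/∂y:
  ∂F/∂x = 24x^2 - y,
  ∂F/∂y = -x + 27y^2.

Since d/dx[F] = ∂F/∂x + (∂F/∂y)·y' = 0, solve for y':
  (∂F/∂y)·y' = -∂F/∂x
  dy/dx = -(∂F/∂x)/(∂F/∂y) = -(24x^2 - y)/(-x + 27y^2) = (24x^2 - y)/(x - 27y^2)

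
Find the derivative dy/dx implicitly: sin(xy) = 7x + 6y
Differentiate the relation implicitly: treat y = y(x) and apply the chain rule, so every y-derivative picks up a y' = dy/dx factor.

With everything moved to the left-hand side, differentiate term by term:
  d/dx[-7x] = -7
  d/dx[-6y] = -6·y'
  d/dx[sin(xy)] = (x·y' + y)·cos(xy)

Separating the contributions that come from x directly and those that come through y:
  without y':      y·cos(xy) - 7
  multiplying y':  x·cos(xy) - 6

so (y·cos(xy) - 7) + (x·cos(xy) - 6)·y' = 0, and therefore
  dy/dx = -(y·cos(xy) - 7)/(x·cos(xy) - 6) = (-y·cos(xy) + 7)/(x·cos(xy) - 6)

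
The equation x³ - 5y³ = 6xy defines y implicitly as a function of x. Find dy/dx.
Differentiate both sides with respect to x, treating y as y(x). By the chain rule, any term containing y contributes a factor of y' = dy/dx when we differentiate it.

Move every term to one side and write the relation as F(x, y) = 0. Term by term,
  d/dx[x^3] = 3x^2
  d/dx[-6xy] = -6x·y' - 6y
  d/dx[-5y^3] = -15y^2·y'

The pieces without y' make up ∂F/∂x and the coefficient of y' is ∂F/∂y:
  ∂F/∂x = 3x^2 - 6y,
  ∂F/∂y = -6x - 15y^2.

Since d/dx[F] = ∂F/∂x + (∂F/∂y)·y' = 0, solve for y':
  (∂F/∂y)·y' = -∂F/∂x
  dy/dx = -(∂F/∂x)/(∂F/∂y) = -(3x^2 - 6y)/(-6x - 15y^2) = (x^2 - 2y)/(2x + 5y^2)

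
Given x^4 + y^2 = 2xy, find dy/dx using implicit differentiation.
Apply d/dx to both sides, remembering that y depends on x. Each occurrence of y therefore brings in a y' = dy/dx via the chain rule.

With F(x, y) equal to the left-hand side minus the right, differentiate F term by term:
  d/dx[x^4] = 4x^3
  d/dx[-2xy] = -2x·y' - 2y
  d/dx[y^2] = 2y·y'
Adding these up, d/dx[F] = 0 becomes
  (4x^3 - 2y) + (-2x + 2y)·y' = 0,
so isolating y',
  dy/dx = -(4x^3 - 2y)/(-2x + 2y) = (2x^3 - y)/(x - y)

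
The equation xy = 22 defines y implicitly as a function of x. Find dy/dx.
Take d/dx of both sides. Since y is implicitly a function of x, the chain rule attaches a y' = dy/dx factor whenever we differentiate through y.

Set F(x, y) = (left side) − (right side), so the curve is F = 0. Differentiating each term of F:
  d/dx[xy] = x·y' + y
  d/dx[-22] = 0

Collecting, the y'-free part is the partial derivative in x and the y' coefficient is the partial derivative in y:
  ∂F/∂x = y
  ∂F/∂y = x

so d/dx[F(x, y(x))] = ∂F/∂x + (∂F/∂y)·y' = 0. Rearranging,
  dy/dx = -(∂F/∂x)/(∂F/∂y) = -(y)/(x) = -y/x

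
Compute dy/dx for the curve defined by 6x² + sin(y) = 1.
Differentiate the relation implicitly: treat y = y(x) and apply the chain rule, so every y-derivative picks up a y' = dy/dx factor.

With everything moved to the left-hand side, differentiate term by term:
  d/dx[6x^2] = 12x
  d/dx[sin(y)] = y'·cos(y)
  d/dx[-1] = 0

Separating the contributions that come from x directly and those that come through y:
  without y':      12x
  multiplying y':  cos(y)

so (12x) + (cos(y))·y' = 0, and therefore
  dy/dx = -(12x)/(cos(y)) = -12x/cos(y)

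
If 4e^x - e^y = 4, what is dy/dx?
Apply d/dx to both sides, remembering that y depends on x. Each occurrence of y therefore brings in a y' = dy/dx via the chain rule.

With F(x, y) equal to the left-hand side minus the right, differentiate F term by term:
  d/dx[4e^(x)] = 4e^(x)
  d/dx[-e^(y)] = -y'·e^(y)
  d/dx[-4] = 0
Adding these up, d/dx[F] = 0 becomes
  (4e^(x)) + (-e^(y))·y' = 0,
so isolating y',
  dy/dx = -(4e^(x))/(-e^(y)) = 4e^(x - y)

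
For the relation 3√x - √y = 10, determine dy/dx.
Take d/dx of both sides. Since y is implicitly a function of x, the chain rule attaches a y' = dy/dx factor whenever we differentiate through y.

Set F(x, y) = (left side) − (right side), so the curve is F = 0. Differentiating each term of F:
  d/dx[3√(x)] = 3/(2√(x))
  d/dx[-√(y)] = -y'/(2√(y))
  d/dx[-10] = 0

Collecting, the y'-free part is the partial derivative in x and the y' coefficient is the partial derivative in y:
  ∂F/∂x = 3/(2√(x))
  ∂F/∂y = -1/(2√(y))

so d/dx[F(x, y(x))] = ∂F/∂x + (∂F/∂y)·y' = 0. Rearranging,
  dy/dx = -(∂F/∂x)/(∂F/∂y) = -(3/(2√(x)))/(-1/(2√(y))) = 3√(y)/√(x)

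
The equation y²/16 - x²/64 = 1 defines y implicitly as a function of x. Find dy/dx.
Differentiate both sides with respect to x, treating y as y(x). By the chain rule, any term containing y contributes a factor of y' = dy/dx when we differentiate it.

Move every term to one side and write the relation as F(x, y) = 0. Term by term,
  d/dx[-x^2/64] = -x/32
  d/dx[y^2/16] = y·y'/8
  d/dx[-1] = 0

The pieces without y' make up ∂F/∂x and the coefficient of y' is ∂F/∂y:
  ∂F/∂x = -x/32,
  ∂F/∂y = y/8.

Since d/dx[F] = ∂F/∂x + (∂F/∂y)·y' = 0, solve for y':
  (∂F/∂y)·y' = -∂F/∂x
  dy/dx = -(∂F/∂x)/(∂F/∂y) = -(-x/32)/(y/8) = x/(4y)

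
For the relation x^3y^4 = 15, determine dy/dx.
Take d/dx of both sides. Since y is implicitly a function of x, the chain rule attaches a y' = dy/dx factor whenever we differentiate through y.

Set F(x, y) = (left side) − (right side), so the curve is F = 0. Differentiating each term of F:
  d/dx[x^3y^4] = 4x^3y^3·y' + 3x^2y^4
  d/dx[-15] = 0

Collecting, the y'-free part is the partial derivative in x and the y' coefficient is the partial derivative in y:
  ∂F/∂x = 3x^2y^4
  ∂F/∂y = 4x^3y^3

so d/dx[F(x, y(x))] = ∂F/∂x + (∂F/∂y)·y' = 0. Rearranging,
  dy/dx = -(∂F/∂x)/(∂F/∂y) = -(3x^2y^4)/(4x^3y^3) = -3y/(4x)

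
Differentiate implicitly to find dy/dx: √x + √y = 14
Differentiate both sides with respect to x, treating y as y(x). By the chain rule, any term containing y contributes a factor of y' = dy/dx when we differentiate it.

Move every term to one side and write the relation as F(x, y) = 0. Term by term,
  d/dx[√(x)] = 1/(2√(x))
  d/dx[√(y)] = y'/(2√(y))
  d/dx[-14] = 0

The pieces without y' make up ∂F/∂x and the coefficient of y' is ∂F/∂y:
  ∂F/∂x = 1/(2√(x)),
  ∂F/∂y = 1/(2√(y)).

Since d/dx[F] = ∂F/∂x + (∂F/∂y)·y' = 0, solve for y':
  (∂F/∂y)·y' = -∂F/∂x
  dy/dx = -(∂F/∂x)/(∂F/∂y) = -(1/(2√(x)))/(1/(2√(y))) = -√(y)/√(x)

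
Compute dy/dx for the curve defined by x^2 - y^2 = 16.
Take d/dx of both sides. Since y is implicitly a function of x, the chain rule attaches a y' = dy/dx factor whenever we differentiate through y.

Set F(x, y) = (left side) − (right side), so the curve is F = 0. Differentiating each term of F:
  d/dx[x^2] = 2x
  d/dx[-y^2] = -2y·y'
  d/dx[-16] = 0

Collecting, the y'-free part is the partial derivative in x and the y' coefficient is the partial derivative in y:
  ∂F/∂x = 2x
  ∂F/∂y = -2y

so d/dx[F(x, y(x))] = ∂F/∂x + (∂F/∂y)·y' = 0. Rearranging,
  dy/dx = -(∂F/∂x)/(∂F/∂y) = -(2x)/(-2y) = x/y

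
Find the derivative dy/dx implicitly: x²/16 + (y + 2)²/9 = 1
Differentiate both sides with respect to x, treating y as y(x). By the chain rule, any term containing y contributes a factor of y' = dy/dx when we differentiate it.

Move every term to one side and write the relation as F(x, y) = 0. Term by term,
  d/dx[x^2/16] = x/8
  d/dx[(y + 2)^2/9] = 2·y'(y + 2)/9
  d/dx[-1] = 0

The pieces without y' make up ∂F/∂x and the coefficient of y' is ∂F/∂y:
  ∂F/∂x = x/8,
  ∂F/∂y = 2y/9 + 4/9.

Since d/dx[F] = ∂F/∂x + (∂F/∂y)·y' = 0, solve for y':
  (∂F/∂y)·y' = -∂F/∂x
  dy/dx = -(∂F/∂x)/(∂F/∂y) = -(x/8)/(2y/9 + 4/9)
        = -(x/8)/(2(y + 2)/9) = -9x/(16y + 32)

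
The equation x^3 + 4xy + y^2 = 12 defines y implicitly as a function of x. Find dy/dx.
Differentiate both sides with respect to x, treating y as y(x). By the chain rule, any term containing y contributes a factor of y' = dy/dx when we differentiate it.

Move every term to one side and write the relation as F(x, y) = 0. Term by term,
  d/dx[x^3] = 3x^2
  d/dx[4xy] = 4x·y' + 4y
  d/dx[y^2] = 2y·y'
  d/dx[-12] = 0

The pieces without y' make up ∂F/∂x and the coefficient of y' is ∂F/∂y:
  ∂F/∂x = 3x^2 + 4y,
  ∂F/∂y = 4x + 2y.

Since d/dx[F] = ∂F/∂x + (∂F/∂y)·y' = 0, solve for y':
  (∂F/∂y)·y' = -∂F/∂x
  dy/dx = -(∂F/∂x)/(∂F/∂y) = -(3x^2 + 4y)/(4x + 2y) = (-3x^2 - 4y)/(2(2x + y))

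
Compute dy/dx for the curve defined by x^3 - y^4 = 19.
Differentiate the relation implicitly: treat y = y(x) and apply the chain rule, so every y-derivative picks up a y' = dy/dx factor.

With everything moved to the left-hand side, differentiate term by term:
  d/dx[x^3] = 3x^2
  d/dx[-y^4] = -4y^3·y'
  d/dx[-19] = 0

Separating the contributions that come from x directly and those that come through y:
  without y':      3x^2
  multiplying y':  -4y^3

so (3x^2) + (-4y^3)·y' = 0, and therefore
  dy/dx = -(3x^2)/(-4y^3) = 3x^2/(4y^3)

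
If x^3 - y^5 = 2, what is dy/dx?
Apply d/dx to both sides, remembering that y depends on x. Each occurrence of y therefore brings in a y' = dy/dx via the chain rule.

With F(x, y) equal to the left-hand side minus the right, differentiate F term by term:
  d/dx[x^3] = 3x^2
  d/dx[-y^5] = -5y^4·y'
  d/dx[-2] = 0
Adding these up, d/dx[F] = 0 becomes
  (3x^2) + (-5y^4)·y' = 0,
so isolating y',
  dy/dx = -(3x^2)/(-5y^4) = 3x^2/(5y^4)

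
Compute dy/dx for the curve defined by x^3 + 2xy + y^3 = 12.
Differentiate both sides with respect to x, treating y as y(x). By the chain rule, any term containing y contributes a factor of y' = dy/dx when we differentiate it.

Move every term to one side and write the relation as F(x, y) = 0. Term by term,
  d/dx[x^3] = 3x^2
  d/dx[2xy] = 2x·y' + 2y
  d/dx[y^3] = 3y^2·y'
  d/dx[-12] = 0

The pieces without y' make up ∂F/∂x and the coefficient of y' is ∂F/∂y:
  ∂F/∂x = 3x^2 + 2y,
  ∂F/∂y = 2x + 3y^2.

Since d/dx[F] = ∂F/∂x + (∂F/∂y)·y' = 0, solve for y':
  (∂F/∂y)·y' = -∂F/∂x
  dy/dx = -(∂F/∂x)/(∂F/∂y) = -(3x^2 + 2y)/(2x + 3y^2) = (-3x^2 - 2y)/(2x + 3y^2)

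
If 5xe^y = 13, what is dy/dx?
Apply d/dx to both sides, remembering that y depends on x. Each occurrence of y therefore brings in a y' = dy/dx via the chain rule.

With F(x, y) equal to the left-hand side minus the right, differentiate F term by term:
  d/dx[5x·e^(y)] = 5x·y'·e^(y) + 5e^(y)
  d/dx[-13] = 0
Adding these up, d/dx[F] = 0 becomes
  (5e^(y)) + (5x·e^(y))·y' = 0,
so isolating y',
  dy/dx = -(5e^(y))/(5x·e^(y)) = -1/x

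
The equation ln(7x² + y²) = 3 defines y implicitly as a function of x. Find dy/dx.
Differentiate the relation implicitly: treat y = y(x) and apply the chain rule, so every y-derivative picks up a y' = dy/dx factor.

With everything moved to the left-hand side, differentiate term by term:
  d/dx[ln(7x^2 + y^2)] = (14x + 2y·y')/(7x^2 + y^2)
  d/dx[-3] = 0

Separating the contributions that come from x directly and those that come through y:
  without y':      14x/(7x^2 + y^2)
  multiplying y':  2y/(7x^2 + y^2)

so (14x/(7x^2 + y^2)) + (2y/(7x^2 + y^2))·y' = 0, and therefore
  dy/dx = -(14x/(7x^2 + y^2))/(2y/(7x^2 + y^2)) = -7x/y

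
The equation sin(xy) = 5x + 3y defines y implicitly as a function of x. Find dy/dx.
Take d/dx of both sides. Since y is implicitly a function of x, the chain rule attaches a y' = dy/dx factor whenever we differentiate through y.

Set F(x, y) = (left side) − (right side), so the curve is F = 0. Differentiating each term of F:
  d/dx[-5x] = -5
  d/dx[-3y] = -3·y'
  d/dx[sin(xy)] = (x·y' + y)·cos(xy)

Collecting, the y'-free part is the partial derivative in x and the y' coefficient is the partial derivative in y:
  ∂F/∂x = y·cos(xy) - 5
  ∂F/∂y = x·cos(xy) - 3

so d/dx[F(x, y(x))] = ∂F/∂x + (∂F/∂y)·y' = 0. Rearranging,
  dy/dx = -(∂F/∂x)/(∂F/∂y) = -(y·cos(xy) - 5)/(x·cos(xy) - 3) = (-y·cos(xy) + 5)/(x·cos(xy) - 3)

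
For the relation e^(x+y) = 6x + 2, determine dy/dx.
Differentiate the relation implicitly: treat y = y(x) and apply the chain rule, so every y-derivative picks up a y' = dy/dx factor.

With everything moved to the left-hand side, differentiate term by term:
  d/dx[-6x] = -6
  d/dx[e^(x + y)] = (y' + 1)·e^(x + y)
  d/dx[-2] = 0

Separating the contributions that come from x directly and those that come through y:
  without y':      e^(x + y) - 6
  multiplying y':  e^(x + y)

so (e^(x + y) - 6) + (e^(x + y))·y' = 0, and therefore
  dy/dx = -(e^(x + y) - 6)/(e^(x + y)) = 6e^(-x - y) - 1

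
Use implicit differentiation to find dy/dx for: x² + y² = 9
Apply d/dx to both sides, remembering that y depends on x. Each occurrence of y therefore brings in a y' = dy/dx via the chain rule.

With F(x, y) equal to the left-hand side minus the right, differentiate F term by term:
  d/dx[x^2] = 2x
  d/dx[y^2] = 2y·y'
  d/dx[-9] = 0
Adding these up, d/dx[F] = 0 becomes
  (2x) + (2y)·y' = 0,
so isolating y',
  dy/dx = -(2x)/(2y) = -x/y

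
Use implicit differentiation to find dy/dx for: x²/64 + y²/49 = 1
Take d/dx of both sides. Since y is implicitly a function of x, the chain rule attaches a y' = dy/dx factor whenever we differentiate through y.

Set F(x, y) = (left side) − (right side), so the curve is F = 0. Differentiating each term of F:
  d/dx[x^2/64] = x/32
  d/dx[y^2/49] = 2y·y'/49
  d/dx[-1] = 0

Collecting, the y'-free part is the partial derivative in x and the y' coefficient is the partial derivative in y:
  ∂F/∂x = x/32
  ∂F/∂y = 2y/49

so d/dx[F(x, y(x))] = ∂F/∂x + (∂F/∂y)·y' = 0. Rearranging,
  dy/dx = -(∂F/∂x)/(∂F/∂y) = -(x/32)/(2y/49) = -49x/(64y)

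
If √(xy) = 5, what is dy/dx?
Apply d/dx to both sides, remembering that y depends on x. Each occurrence of y therefore brings in a y' = dy/dx via the chain rule.

With F(x, y) equal to the left-hand side minus the right, differentiate F term by term:
  d/dx[√(xy)] = √(xy)(x·y'/2 + y/2)/(xy)
  d/dx[-5] = 0
Adding these up, d/dx[F] = 0 becomes
  (√(xy)/(2x)) + (√(xy)/(2y))·y' = 0,
so isolating y',
  dy/dx = -(√(xy)/(2x))/(√(xy)/(2y)) = -y/x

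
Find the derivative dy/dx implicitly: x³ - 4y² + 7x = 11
Take d/dx of both sides. Since y is implicitly a function of x, the chain rule attaches a y' = dy/dx factor whenever we differentiate through y.

Set F(x, y) = (left side) − (right side), so the curve is F = 0. Differentiating each term of F:
  d/dx[x^3] = 3x^2
  d/dx[7x] = 7
  d/dx[-4y^2] = -8y·y'
  d/dx[-11] = 0

Collecting, the y'-free part is the partial derivative in x and the y' coefficient is the partial derivative in y:
  ∂F/∂x = 3x^2 + 7
  ∂F/∂y = -8y

so d/dx[F(x, y(x))] = ∂F/∂x + (∂F/∂y)·y' = 0. Rearranging,
  dy/dx = -(∂F/∂x)/(∂F/∂y) = -(3x^2 + 7)/(-8y) = (3x^2 + 7)/(8y)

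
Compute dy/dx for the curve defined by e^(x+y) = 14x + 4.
Differentiate the relation implicitly: treat y = y(x) and apply the chain rule, so every y-derivative picks up a y' = dy/dx factor.

With everything moved to the left-hand side, differentiate term by term:
  d/dx[-14x] = -14
  d/dx[e^(x + y)] = (y' + 1)·e^(x + y)
  d/dx[-4] = 0

Separating the contributions that come from x directly and those that come through y:
  without y':      e^(x + y) - 14
  multiplying y':  e^(x + y)

so (e^(x + y) - 14) + (e^(x + y))·y' = 0, and therefore
  dy/dx = -(e^(x + y) - 14)/(e^(x + y)) = 14e^(-x - y) - 1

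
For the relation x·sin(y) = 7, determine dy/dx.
Take d/dx of both sides. Since y is implicitly a function of x, the chain rule attaches a y' = dy/dx factor whenever we differentiate through y.

Set F(x, y) = (left side) − (right side), so the curve is F = 0. Differentiating each term of F:
  d/dx[x·sin(y)] = x·y'·cos(y) + sin(y)
  d/dx[-7] = 0

Collecting, the y'-free part is the partial derivative in x and the y' coefficient is the partial derivative in y:
  ∂F/∂x = sin(y)
  ∂F/∂y = x·cos(y)

so d/dx[F(x, y(x))] = ∂F/∂x + (∂F/∂y)·y' = 0. Rearranging,
  dy/dx = -(∂F/∂x)/(∂F/∂y) = -(sin(y))/(x·cos(y)) = -tan(y)/x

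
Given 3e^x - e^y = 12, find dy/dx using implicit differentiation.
Apply d/dx to both sides, remembering that y depends on x. Each occurrence of y therefore brings in a y' = dy/dx via the chain rule.

With F(x, y) equal to the left-hand side minus the right, differentiate F term by term:
  d/dx[3e^(x)] = 3e^(x)
  d/dx[-e^(y)] = -y'·e^(y)
  d/dx[-12] = 0
Adding these up, d/dx[F] = 0 becomes
  (3e^(x)) + (-e^(y))·y' = 0,
so isolating y',
  dy/dx = -(3e^(x))/(-e^(y)) = 3e^(x - y)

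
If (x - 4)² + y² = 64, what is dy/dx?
Apply d/dx to both sides, remembering that y depends on x. Each occurrence of y therefore brings in a y' = dy/dx via the chain rule.

With F(x, y) equal to the left-hand side minus the right, differentiate F term by term:
  d/dx[y^2] = 2y·y'
  d/dx[(x - 4)^2] = 2x - 8
  d/dx[-64] = 0
Adding these up, d/dx[F] = 0 becomes
  (2x - 8) + (2y)·y' = 0,
so isolating y',
  dy/dx = -(2x - 8)/(2y) = (4 - x)/y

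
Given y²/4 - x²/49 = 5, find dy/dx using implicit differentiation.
Take d/dx of both sides. Since y is implicitly a function of x, the chain rule attaches a y' = dy/dx factor whenever we differentiate through y.

Set F(x, y) = (left side) − (right side), so the curve is F = 0. Differentiating each term of F:
  d/dx[-x^2/49] = -2x/49
  d/dx[y^2/4] = y·y'/2
  d/dx[-5] = 0

Collecting, the y'-free part is the partial derivative in x and the y' coefficient is the partial derivative in y:
  ∂F/∂x = -2x/49
  ∂F/∂y = y/2

so d/dx[F(x, y(x))] = ∂F/∂x + (∂F/∂y)·y' = 0. Rearranging,
  dy/dx = -(∂F/∂x)/(∂F/∂y) = -(-2x/49)/(y/2) = 4x/(49y)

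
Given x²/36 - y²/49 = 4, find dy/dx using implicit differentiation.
Apply d/dx to both sides, remembering that y depends on x. Each occurrence of y therefore brings in a y' = dy/dx via the chain rule.

With F(x, y) equal to the left-hand side minus the right, differentiate F term by term:
  d/dx[x^2/36] = x/18
  d/dx[-y^2/49] = -2y·y'/49
  d/dx[-4] = 0
Adding these up, d/dx[F] = 0 becomes
  (x/18) + (-2y/49)·y' = 0,
so isolating y',
  dy/dx = -(x/18)/(-2y/49) = 49x/(36y)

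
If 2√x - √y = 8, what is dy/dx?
Take d/dx of both sides. Since y is implicitly a function of x, the chain rule attaches a y' = dy/dx factor whenever we differentiate through y.

Set F(x, y) = (left side) − (right side), so the curve is F = 0. Differentiating each term of F:
  d/dx[2√(x)] = 1/√(x)
  d/dx[-√(y)] = -y'/(2√(y))
  d/dx[-8] = 0

Collecting, the y'-free part is the partial derivative in x and the y' coefficient is the partial derivative in y:
  ∂F/∂x = 1/√(x)
  ∂F/∂y = -1/(2√(y))

so d/dx[F(x, y(x))] = ∂F/∂x + (∂F/∂y)·y' = 0. Rearranging,
  dy/dx = -(∂F/∂x)/(∂F/∂y) = -(1/√(x))/(-1/(2√(y))) = 2√(y)/√(x)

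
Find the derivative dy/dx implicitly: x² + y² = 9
Apply d/dx to both sides, remembering that y depends on x. Each occurrence of y therefore brings in a y' = dy/dx via the chain rule.

With F(x, y) equal to the left-hand side minus the right, differentiate F term by term:
  d/dx[x^2] = 2x
  d/dx[y^2] = 2y·y'
  d/dx[-9] = 0
Adding these up, d/dx[F] = 0 becomes
  (2x) + (2y)·y' = 0,
so isolating y',
  dy/dx = -(2x)/(2y) = -x/y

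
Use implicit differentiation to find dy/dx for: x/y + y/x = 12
Differentiate the relation implicitly: treat y = y(x) and apply the chain rule, so every y-derivative picks up a y' = dy/dx factor.

With everything moved to the left-hand side, differentiate term by term:
  d/dx[x/y] = -x·y'/y^2 + 1/y
  d/dx[y/x] = y'/x - y/x^2
  d/dx[-12] = 0

Separating the contributions that come from x directly and those that come through y:
  without y':      1/y - y/x^2
  multiplying y':  -x/y^2 + 1/x

so (1/y - y/x^2) + (-x/y^2 + 1/x)·y' = 0, and therefore
  dy/dx = -(1/y - y/x^2)/(-x/y^2 + 1/x)
        = -((x - y)(x + y)/(x^2y))/(-(x - y)(x + y)/(xy^2)) = y/x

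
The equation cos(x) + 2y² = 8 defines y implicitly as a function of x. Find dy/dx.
Apply d/dx to both sides, remembering that y depends on x. Each occurrence of y therefore brings in a y' = dy/dx via the chain rule.

With F(x, y) equal to the left-hand side minus the right, differentiate F term by term:
  d/dx[2y^2] = 4y·y'
  d/dx[cos(x)] = -sin(x)
  d/dx[-8] = 0
Adding these up, d/dx[F] = 0 becomes
  (-sin(x)) + (4y)·y' = 0,
so isolating y',
  dy/dx = -(-sin(x))/(4y) = sin(x)/(4y)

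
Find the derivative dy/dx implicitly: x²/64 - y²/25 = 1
Apply d/dx to both sides, remembering that y depends on x. Each occurrence of y therefore brings in a y' = dy/dx via the chain rule.

With F(x, y) equal to the left-hand side minus the right, differentiate F term by term:
  d/dx[x^2/64] = x/32
  d/dx[-y^2/25] = -2y·y'/25
  d/dx[-1] = 0
Adding these up, d/dx[F] = 0 becomes
  (x/32) + (-2y/25)·y' = 0,
so isolating y',
  dy/dx = -(x/32)/(-2y/25) = 25x/(64y)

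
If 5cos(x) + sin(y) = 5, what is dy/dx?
Take d/dx of both sides. Since y is implicitly a function of x, the chain rule attaches a y' = dy/dx factor whenever we differentiate through y.

Set F(x, y) = (left side) − (right side), so the curve is F = 0. Differentiating each term of F:
  d/dx[sin(y)] = y'·cos(y)
  d/dx[5cos(x)] = -5sin(x)
  d/dx[-5] = 0

Collecting, the y'-free part is the partial derivative in x and the y' coefficient is the partial derivative in y:
  ∂F/∂x = -5sin(x)
  ∂F/∂y = cos(y)

so d/dx[F(x, y(x))] = ∂F/∂x + (∂F/∂y)·y' = 0. Rearranging,
  dy/dx = -(∂F/∂x)/(∂F/∂y) = -(-5sin(x))/(cos(y)) = 5sin(x)/cos(y)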